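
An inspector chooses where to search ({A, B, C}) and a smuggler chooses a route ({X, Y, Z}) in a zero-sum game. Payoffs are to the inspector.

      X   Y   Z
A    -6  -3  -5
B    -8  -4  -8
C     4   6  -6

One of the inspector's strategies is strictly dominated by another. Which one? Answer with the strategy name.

B

A gives a strictly higher payoff than B against every column: -6 > -8, -3 > -4, -5 > -8.
So B is strictly dominated and the inspector never plays it.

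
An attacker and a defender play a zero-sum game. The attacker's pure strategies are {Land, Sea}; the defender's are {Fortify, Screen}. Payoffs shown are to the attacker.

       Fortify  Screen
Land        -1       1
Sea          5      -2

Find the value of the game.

Row minima: Land → -1, Sea → -2; maximin = -1.
Column maxima: Fortify → 5, Screen → 1; minimax = 1.
-1 ≠ 1, so there is no saddle point; optimal play is mixed.
Let the attacker play Land with probability p. Expected payoff against Fortify: (-1)p + 5(1−p) = −6p + 5; against Screen: 1p + (-2)(1−p) = 3p − 2.
Setting these equal: −6p + 5 = 3p − 2 ⇒ −9p = -7 ⇒ p = 7/9, and the value is (-6)·(7/9) + 5 = 1/3.
For the defender: with q = P(Fortify), equating Land's and Sea's payoffs gives −2q + 1 = 7q − 2 ⇒ q = 1/3.

1/3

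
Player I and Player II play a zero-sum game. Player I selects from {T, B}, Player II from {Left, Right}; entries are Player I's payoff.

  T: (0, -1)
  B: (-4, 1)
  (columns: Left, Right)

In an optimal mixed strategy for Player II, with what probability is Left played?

1/3

Row minima: T → -1, B → -4; maximin = -1.
Column maxima: Left → 0, Right → 1; minimax = 0.
-1 ≠ 0, so there is no saddle point; optimal play is mixed.
Let Player I play T with probability p. Expected payoff against Left: 0p + (-4)(1−p) = 4p − 4; against Right: (-1)p + 1(1−p) = −2p + 1.
Setting these equal: 4p − 4 = −2p + 1 ⇒ 6p = 5 ⇒ p = 5/6, and the value is (4)·(5/6) − 4 = -2/3.
For Player II: with q = P(Left), equating T's and B's payoffs gives q − 1 = −5q + 1 ⇒ q = 1/3.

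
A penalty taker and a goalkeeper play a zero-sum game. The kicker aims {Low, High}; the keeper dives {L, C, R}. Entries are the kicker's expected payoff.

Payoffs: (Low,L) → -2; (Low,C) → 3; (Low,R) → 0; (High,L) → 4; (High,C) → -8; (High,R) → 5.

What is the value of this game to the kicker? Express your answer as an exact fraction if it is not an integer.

-4/17

Row minima: Low → -2, High → -8; maximin = -2.
Column maxima: L → 4, C → 3, R → 5; minimax = 3.
-2 ≠ 3, so there is no saddle point; optimal play is mixed.
R is strictly dominated by L (it gives the kicker strictly more in every row), so the keeper never plays it.
On the remaining 2×2 (Low, High vs L, C):
Let the kicker play Low with probability p. Expected payoff against L: (-2)p + 4(1−p) = −6p + 4; against C: 3p + (-8)(1−p) = 11p − 8.
Setting these equal: −6p + 4 = 11p − 8 ⇒ −17p = -12 ⇒ p = 12/17, and the value is (-6)·(12/17) + 4 = -4/17.
For the keeper: with q = P(L), equating Low's and High's payoffs gives −5q + 3 = 12q − 8 ⇒ q = 11/17.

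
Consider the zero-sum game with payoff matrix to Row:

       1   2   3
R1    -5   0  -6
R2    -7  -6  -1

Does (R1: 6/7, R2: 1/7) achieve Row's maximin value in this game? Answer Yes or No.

Against 1 this mix gives (6/7)·(-5) + (1/7)·(-7) = -37/7.
Against 2 this mix gives (6/7)·0 + (1/7)·(-6) = -6/7.
Against 3 this mix gives (6/7)·(-6) + (1/7)·(-1) = -37/7.
All of Column's active replies (1, 3) yield -37/7, and no column does worse for Row. The mix makes Column indifferent and guarantees -37/7, so it is optimal.

Yes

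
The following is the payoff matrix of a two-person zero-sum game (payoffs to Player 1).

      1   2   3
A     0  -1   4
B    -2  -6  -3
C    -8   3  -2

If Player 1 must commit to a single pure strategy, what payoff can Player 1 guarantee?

Row minima: A → -1, B → -6, C → -8.
The best of these is -1.

-1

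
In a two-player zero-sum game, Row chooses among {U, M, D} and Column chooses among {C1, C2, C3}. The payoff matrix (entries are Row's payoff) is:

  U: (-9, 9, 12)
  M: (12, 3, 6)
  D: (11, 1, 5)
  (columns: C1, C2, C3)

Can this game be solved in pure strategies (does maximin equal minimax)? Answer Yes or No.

Row minima: U → -9, M → 3, D → 1; maximin = 3.
Column maxima: C1 → 12, C2 → 9, C3 → 12; minimax = 9.
3 ≠ 9, so no pure-strategy equilibrium exists.

No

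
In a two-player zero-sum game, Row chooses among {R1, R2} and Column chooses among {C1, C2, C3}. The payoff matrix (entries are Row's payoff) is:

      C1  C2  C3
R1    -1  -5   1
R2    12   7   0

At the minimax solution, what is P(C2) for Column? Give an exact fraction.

1/13

Row minima: R1 → -5, R2 → 0; maximin = 0.
Column maxima: C1 → 12, C2 → 7, C3 → 1; minimax = 1.
0 ≠ 1, so there is no saddle point; optimal play is mixed.
C1 is strictly dominated by C2 (it gives Row strictly more in every row), so Column never plays it.
On the remaining 2×2 (R1, R2 vs C2, C3):
Let Row play R1 with probability p. Expected payoff against C2: (-5)p + 7(1−p) = −12p + 7; against C3: 1p + 0(1−p) = p.
Setting these equal: −12p + 7 = p ⇒ −13p = -7 ⇒ p = 7/13, and the value is (-12)·(7/13) + 7 = 7/13.
For Column: with q = P(C2), equating R1's and R2's payoffs gives −6q + 1 = 7q ⇒ q = 1/13.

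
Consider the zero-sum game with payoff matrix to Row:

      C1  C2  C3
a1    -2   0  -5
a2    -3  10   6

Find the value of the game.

Row minima: a1 → -5, a2 → -3; maximin = -3.
Column maxima: C1 → -2, C2 → 10, C3 → 6; minimax = -2.
-3 ≠ -2, so there is no saddle point; optimal play is mixed.
C2 is strictly dominated by C1 (it gives Row strictly more in every row), so Column never plays it.
On the remaining 2×2 (a1, a2 vs C1, C3):
Let Row play a1 with probability p. Expected payoff against C1: (-2)p + (-3)(1−p) = p − 3; against C3: (-5)p + 6(1−p) = −11p + 6.
Setting these equal: p − 3 = −11p + 6 ⇒ 12p = 9 ⇒ p = 3/4, and the value is (1)·(3/4) − 3 = -9/4.
For Column: with q = P(C1), equating a1's and a2's payoffs gives 3q − 5 = −9q + 6 ⇒ q = 11/12.

-9/4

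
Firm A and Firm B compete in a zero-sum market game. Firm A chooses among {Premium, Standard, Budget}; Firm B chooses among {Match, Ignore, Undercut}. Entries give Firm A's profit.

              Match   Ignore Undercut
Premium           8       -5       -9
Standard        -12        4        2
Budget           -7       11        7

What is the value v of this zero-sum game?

-7/31

Row minima: Premium → -9, Standard → -12, Budget → -7; maximin = -7.
Column maxima: Match → 8, Ignore → 11, Undercut → 7; minimax = 7.
-7 ≠ 7, so there is no saddle point; optimal play is mixed.
Standard is strictly dominated by Budget, so Firm A never plays it.
Ignore is strictly dominated by Undercut (it gives Firm A strictly more in every row), so Firm B never plays it.
On the remaining 2×2 (Premium, Budget vs Match, Undercut):
Let Firm A play Premium with probability p. Expected payoff against Match: 8p + (-7)(1−p) = 15p − 7; against Undercut: (-9)p + 7(1−p) = −16p + 7.
Setting these equal: 15p − 7 = −16p + 7 ⇒ 31p = 14 ⇒ p = 14/31, and the value is (15)·(14/31) − 7 = -7/31.
For Firm B: with q = P(Match), equating Premium's and Budget's payoffs gives 17q − 9 = −14q + 7 ⇒ q = 16/31.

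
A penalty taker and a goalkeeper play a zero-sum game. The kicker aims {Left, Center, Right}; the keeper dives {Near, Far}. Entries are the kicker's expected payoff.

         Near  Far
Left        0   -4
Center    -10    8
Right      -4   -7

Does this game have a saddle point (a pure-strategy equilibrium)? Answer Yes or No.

No

Row minima: Left → -4, Center → -10, Right → -7; maximin = -4.
Column maxima: Near → 0, Far → 8; minimax = 0.
-4 ≠ 0, so no pure-strategy equilibrium exists.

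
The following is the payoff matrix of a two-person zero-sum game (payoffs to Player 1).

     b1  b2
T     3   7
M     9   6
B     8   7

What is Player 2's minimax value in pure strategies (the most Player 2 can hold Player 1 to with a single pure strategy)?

Column maxima: b1 → 9, b2 → 7.
The smallest of these is 7.

7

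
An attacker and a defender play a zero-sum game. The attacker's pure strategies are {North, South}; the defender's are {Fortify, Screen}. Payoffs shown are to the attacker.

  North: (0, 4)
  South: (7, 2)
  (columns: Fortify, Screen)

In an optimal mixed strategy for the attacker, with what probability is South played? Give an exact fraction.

Row minima: North → 0, South → 2; maximin = 2.
Column maxima: Fortify → 7, Screen → 4; minimax = 4.
2 ≠ 4, so there is no saddle point; optimal play is mixed.
Let the attacker play North with probability p. Expected payoff against Fortify: 0p + 7(1−p) = −7p + 7; against Screen: 4p + 2(1−p) = 2p + 2.
Setting these equal: −7p + 7 = 2p + 2 ⇒ −9p = -5 ⇒ p = 5/9, and the value is (-7)·(5/9) + 7 = 28/9.
For the defender: with q = P(Fortify), equating North's and South's payoffs gives −4q + 4 = 5q + 2 ⇒ q = 2/9.

4/9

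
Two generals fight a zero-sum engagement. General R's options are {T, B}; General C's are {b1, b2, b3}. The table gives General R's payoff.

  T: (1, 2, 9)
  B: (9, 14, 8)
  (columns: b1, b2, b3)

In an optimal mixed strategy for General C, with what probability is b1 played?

1/9

Row minima: T → 1, B → 8; maximin = 8.
Column maxima: b1 → 9, b2 → 14, b3 → 9; minimax = 9.
8 ≠ 9, so there is no saddle point; optimal play is mixed.
b2 is strictly dominated by b1 (it gives General R strictly more in every row), so General C never plays it.
On the remaining 2×2 (T, B vs b1, b3):
Let General R play T with probability p. Expected payoff against b1: 1p + 9(1−p) = −8p + 9; against b3: 9p + 8(1−p) = p + 8.
Setting these equal: −8p + 9 = p + 8 ⇒ −9p = -1 ⇒ p = 1/9, and the value is (-8)·(1/9) + 9 = 73/9.
For General C: with q = P(b1), equating T's and B's payoffs gives −8q + 9 = q + 8 ⇒ q = 1/9.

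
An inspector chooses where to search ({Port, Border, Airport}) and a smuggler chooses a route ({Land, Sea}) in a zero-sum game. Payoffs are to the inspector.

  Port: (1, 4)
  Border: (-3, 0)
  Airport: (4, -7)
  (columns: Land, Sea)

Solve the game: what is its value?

Row minima: Port → 1, Border → -3, Airport → -7; maximin = 1.
Column maxima: Land → 4, Sea → 4; minimax = 4.
1 ≠ 4, so there is no saddle point; optimal play is mixed.
Border is strictly dominated by Port, so the inspector never plays it.
On the remaining 2×2 (Port, Airport vs Land, Sea):
Let the inspector play Port with probability p. Expected payoff against Land: 1p + 4(1−p) = −3p + 4; against Sea: 4p + (-7)(1−p) = 11p − 7.
Setting these equal: −3p + 4 = 11p − 7 ⇒ −14p = -11 ⇒ p = 11/14, and the value is (-3)·(11/14) + 4 = 23/14.
For the smuggler: with q = P(Land), equating Port's and Airport's payoffs gives −3q + 4 = 11q − 7 ⇒ q = 11/14.

23/14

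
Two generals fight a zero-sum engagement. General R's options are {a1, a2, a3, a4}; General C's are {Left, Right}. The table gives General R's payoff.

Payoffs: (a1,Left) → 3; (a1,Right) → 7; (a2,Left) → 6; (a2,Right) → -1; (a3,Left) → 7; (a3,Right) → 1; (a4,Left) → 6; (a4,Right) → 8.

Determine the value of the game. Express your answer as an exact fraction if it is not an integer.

25/4

Row minima: a1 → 3, a2 → -1, a3 → 1, a4 → 6; maximin = 6.
Column maxima: Left → 7, Right → 8; minimax = 7.
6 ≠ 7, so there is no saddle point; optimal play is mixed.
a1 is strictly dominated by a4, so General R never plays it.
a2 is strictly dominated by a3, so General R never plays it.
On the remaining 2×2 (a3, a4 vs Left, Right):
Let General R play a3 with probability p. Expected payoff against Left: 7p + 6(1−p) = p + 6; against Right: 1p + 8(1−p) = −7p + 8.
Setting these equal: p + 6 = −7p + 8 ⇒ 8p = 2 ⇒ p = 1/4, and the value is (1)·(1/4) + 6 = 25/4.
For General C: with q = P(Left), equating a3's and a4's payoffs gives 6q + 1 = −2q + 8 ⇒ q = 7/8.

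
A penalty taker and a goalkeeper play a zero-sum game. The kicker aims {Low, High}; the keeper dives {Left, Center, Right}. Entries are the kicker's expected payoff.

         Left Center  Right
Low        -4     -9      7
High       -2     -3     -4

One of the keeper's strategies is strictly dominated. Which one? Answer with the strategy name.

Center holds the kicker's payoff strictly below Left in every row: -9 < -4, -3 < -2.
So Left is strictly dominated for the keeper.

Left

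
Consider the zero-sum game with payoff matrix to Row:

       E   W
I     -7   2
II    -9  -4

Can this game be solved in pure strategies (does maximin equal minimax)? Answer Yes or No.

Yes

Row minima: I → -7, II → -9; maximin = -7.
Column maxima: E → -7, W → 2; minimax = -7.
maximin = minimax = -7, so a saddle point exists.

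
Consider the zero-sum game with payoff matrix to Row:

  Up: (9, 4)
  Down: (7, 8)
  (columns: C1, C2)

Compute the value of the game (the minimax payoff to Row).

22/3

Row minima: Up → 4, Down → 7; maximin = 7.
Column maxima: C1 → 9, C2 → 8; minimax = 8.
7 ≠ 8, so there is no saddle point; optimal play is mixed.
Let Row play Up with probability p. Expected payoff against C1: 9p + 7(1−p) = 2p + 7; against C2: 4p + 8(1−p) = −4p + 8.
Setting these equal: 2p + 7 = −4p + 8 ⇒ 6p = 1 ⇒ p = 1/6, and the value is (2)·(1/6) + 7 = 22/3.
For Column: with q = P(C1), equating Up's and Down's payoffs gives 5q + 4 = −q + 8 ⇒ q = 2/3.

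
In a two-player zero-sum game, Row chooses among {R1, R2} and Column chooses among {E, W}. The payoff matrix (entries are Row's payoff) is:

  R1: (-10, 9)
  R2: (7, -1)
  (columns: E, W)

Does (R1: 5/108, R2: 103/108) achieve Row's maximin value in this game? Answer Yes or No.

No

Against E this mix gives (5/108)·(-10) + (103/108)·7 = 671/108.
Against W this mix gives (5/108)·9 + (103/108)·(-1) = -29/54.
Column will play W, holding Row to -29/54. Shifting weight toward the row that does better against W would raise this floor (the equalizing mix achieves 53/27 against both W and E), so the proposed strategy is not optimal.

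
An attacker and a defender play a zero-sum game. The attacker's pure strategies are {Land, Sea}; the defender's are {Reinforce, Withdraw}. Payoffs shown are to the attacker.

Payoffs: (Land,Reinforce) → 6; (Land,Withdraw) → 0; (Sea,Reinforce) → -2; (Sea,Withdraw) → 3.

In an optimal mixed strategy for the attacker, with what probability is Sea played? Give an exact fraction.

6/11

Row minima: Land → 0, Sea → -2; maximin = 0.
Column maxima: Reinforce → 6, Withdraw → 3; minimax = 3.
0 ≠ 3, so there is no saddle point; optimal play is mixed.
Let the attacker play Land with probability p. Expected payoff against Reinforce: 6p + (-2)(1−p) = 8p − 2; against Withdraw: 0p + 3(1−p) = −3p + 3.
Setting these equal: 8p − 2 = −3p + 3 ⇒ 11p = 5 ⇒ p = 5/11, and the value is (8)·(5/11) − 2 = 18/11.
For the defender: with q = P(Reinforce), equating Land's and Sea's payoffs gives 6q = −5q + 3 ⇒ q = 3/11.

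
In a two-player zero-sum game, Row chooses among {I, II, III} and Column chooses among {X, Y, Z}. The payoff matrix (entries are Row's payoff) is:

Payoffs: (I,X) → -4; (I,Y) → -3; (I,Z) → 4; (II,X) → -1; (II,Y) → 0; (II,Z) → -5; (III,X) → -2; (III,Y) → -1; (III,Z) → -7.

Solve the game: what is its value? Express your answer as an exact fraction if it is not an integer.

-2

Row minima: I → -4, II → -5, III → -7; maximin = -4.
Column maxima: X → -1, Y → 0, Z → 4; minimax = -1.
-4 ≠ -1, so there is no saddle point; optimal play is mixed.
III is strictly dominated by II, so Row never plays it.
Y is strictly dominated by X (it gives Row strictly more in every row), so Column never plays it.
On the remaining 2×2 (I, II vs X, Z):
Let Row play I with probability p. Expected payoff against X: (-4)p + (-1)(1−p) = −3p − 1; against Z: 4p + (-5)(1−p) = 9p − 5.
Setting these equal: −3p − 1 = 9p − 5 ⇒ −12p = -4 ⇒ p = 1/3, and the value is (-3)·(1/3) − 1 = -2.
For Column: with q = P(X), equating I's and II's payoffs gives −8q + 4 = 4q − 5 ⇒ q = 3/4.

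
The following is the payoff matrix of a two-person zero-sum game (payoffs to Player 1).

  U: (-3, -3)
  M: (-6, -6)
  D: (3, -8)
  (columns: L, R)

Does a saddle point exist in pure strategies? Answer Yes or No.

Row minima: U → -3, M → -6, D → -8; maximin = -3.
Column maxima: L → 3, R → -3; minimax = -3.
maximin = minimax = -3, so a saddle point exists.

Yes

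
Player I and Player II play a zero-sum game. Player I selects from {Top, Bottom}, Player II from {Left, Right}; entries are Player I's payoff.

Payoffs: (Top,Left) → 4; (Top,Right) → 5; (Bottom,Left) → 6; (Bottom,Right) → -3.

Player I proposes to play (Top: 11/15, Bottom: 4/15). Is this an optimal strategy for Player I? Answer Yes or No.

No

Against Left this mix gives (11/15)·4 + (4/15)·6 = 68/15.
Against Right this mix gives (11/15)·5 + (4/15)·(-3) = 43/15.
Player II will play Right, holding Player I to 43/15. Shifting weight toward the row that does better against Right would raise this floor (the equalizing mix achieves 21/5 against both Right and Left), so the proposed strategy is not optimal.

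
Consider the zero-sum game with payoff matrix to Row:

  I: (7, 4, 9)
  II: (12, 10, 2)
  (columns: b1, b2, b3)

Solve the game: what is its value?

Row minima: I → 4, II → 2; maximin = 4.
Column maxima: b1 → 12, b2 → 10, b3 → 9; minimax = 9.
4 ≠ 9, so there is no saddle point; optimal play is mixed.
b1 is strictly dominated by b2 (it gives Row strictly more in every row), so Column never plays it.
On the remaining 2×2 (I, II vs b2, b3):
Let Row play I with probability p. Expected payoff against b2: 4p + 10(1−p) = −6p + 10; against b3: 9p + 2(1−p) = 7p + 2.
Setting these equal: −6p + 10 = 7p + 2 ⇒ −13p = -8 ⇒ p = 8/13, and the value is (-6)·(8/13) + 10 = 82/13.
For Column: with q = P(b2), equating I's and II's payoffs gives −5q + 9 = 8q + 2 ⇒ q = 7/13.

82/13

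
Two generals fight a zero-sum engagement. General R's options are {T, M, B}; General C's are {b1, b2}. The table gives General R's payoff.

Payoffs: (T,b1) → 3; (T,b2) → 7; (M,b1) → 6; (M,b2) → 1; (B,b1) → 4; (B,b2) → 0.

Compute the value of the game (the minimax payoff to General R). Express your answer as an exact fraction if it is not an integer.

Row minima: T → 3, M → 1, B → 0; maximin = 3.
Column maxima: b1 → 6, b2 → 7; minimax = 6.
3 ≠ 6, so there is no saddle point; optimal play is mixed.
B is strictly dominated by M, so General R never plays it.
On the remaining 2×2 (T, M vs b1, b2):
Let General R play T with probability p. Expected payoff against b1: 3p + 6(1−p) = −3p + 6; against b2: 7p + 1(1−p) = 6p + 1.
Setting these equal: −3p + 6 = 6p + 1 ⇒ −9p = -5 ⇒ p = 5/9, and the value is (-3)·(5/9) + 6 = 13/3.
For General C: with q = P(b1), equating T's and M's payoffs gives −4q + 7 = 5q + 1 ⇒ q = 2/3.

13/3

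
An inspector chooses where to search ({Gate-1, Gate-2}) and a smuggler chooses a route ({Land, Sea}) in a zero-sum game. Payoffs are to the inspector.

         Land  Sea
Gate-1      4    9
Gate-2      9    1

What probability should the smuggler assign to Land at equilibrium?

8/13

Row minima: Gate-1 → 4, Gate-2 → 1; maximin = 4.
Column maxima: Land → 9, Sea → 9; minimax = 9.
4 ≠ 9, so there is no saddle point; optimal play is mixed.
Let the inspector play Gate-1 with probability p. Expected payoff against Land: 4p + 9(1−p) = −5p + 9; against Sea: 9p + 1(1−p) = 8p + 1.
Setting these equal: −5p + 9 = 8p + 1 ⇒ −13p = -8 ⇒ p = 8/13, and the value is (-5)·(8/13) + 9 = 77/13.
For the smuggler: with q = P(Land), equating Gate-1's and Gate-2's payoffs gives −5q + 9 = 8q + 1 ⇒ q = 8/13.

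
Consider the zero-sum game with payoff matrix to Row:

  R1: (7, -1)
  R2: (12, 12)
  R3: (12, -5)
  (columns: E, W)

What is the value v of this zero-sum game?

Row minima: R1 → -1, R2 → 12, R3 → -5; maximin = 12.
Column maxima: E → 12, W → 12; minimax = 12.
Since maximin = minimax = 12, there is a saddle point and the value is 12.

12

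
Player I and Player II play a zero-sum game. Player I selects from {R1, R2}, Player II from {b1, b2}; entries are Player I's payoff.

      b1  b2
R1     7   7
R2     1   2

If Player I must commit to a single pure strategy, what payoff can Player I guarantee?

7

Row minima: R1 → 7, R2 → 1.
The best of these is 7.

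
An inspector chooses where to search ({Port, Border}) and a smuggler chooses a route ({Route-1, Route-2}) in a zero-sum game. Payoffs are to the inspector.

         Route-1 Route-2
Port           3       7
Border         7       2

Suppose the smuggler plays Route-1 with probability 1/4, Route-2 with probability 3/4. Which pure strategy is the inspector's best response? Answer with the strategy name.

Expected payoff of Port: (1/4)·3 + (3/4)·7 = 6.
Expected payoff of Border: (1/4)·7 + (3/4)·2 = 13/4.
The largest is 6, so the inspector's best response is Port.

Port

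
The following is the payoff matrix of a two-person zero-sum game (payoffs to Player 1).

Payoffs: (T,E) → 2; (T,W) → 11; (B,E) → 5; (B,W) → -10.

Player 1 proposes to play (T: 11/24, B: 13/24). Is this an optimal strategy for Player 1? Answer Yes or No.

Against E this mix gives (11/24)·2 + (13/24)·5 = 29/8.
Against W this mix gives (11/24)·11 + (13/24)·(-10) = -3/8.
Player 2 will play W, holding Player 1 to -3/8. Shifting weight toward the row that does better against W would raise this floor (the equalizing mix achieves 25/8 against both W and E), so the proposed strategy is not optimal.

No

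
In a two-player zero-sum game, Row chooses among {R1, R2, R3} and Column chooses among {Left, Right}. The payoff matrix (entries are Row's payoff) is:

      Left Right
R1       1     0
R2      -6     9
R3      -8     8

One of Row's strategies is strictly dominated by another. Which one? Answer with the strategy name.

R3

R2 gives a strictly higher payoff than R3 against every column: -6 > -8, 9 > 8.
So R3 is strictly dominated and Row never plays it.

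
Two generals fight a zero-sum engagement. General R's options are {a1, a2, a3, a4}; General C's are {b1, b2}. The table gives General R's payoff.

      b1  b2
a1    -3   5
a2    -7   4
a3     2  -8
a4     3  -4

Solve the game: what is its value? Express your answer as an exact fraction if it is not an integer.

1/5

Row minima: a1 → -3, a2 → -7, a3 → -8, a4 → -4; maximin = -3.
Column maxima: b1 → 3, b2 → 5; minimax = 3.
-3 ≠ 3, so there is no saddle point; optimal play is mixed.
a2 is strictly dominated by a1, so General R never plays it.
a3 is strictly dominated by a4, so General R never plays it.
On the remaining 2×2 (a1, a4 vs b1, b2):
Let General R play a1 with probability p. Expected payoff against b1: (-3)p + 3(1−p) = −6p + 3; against b2: 5p + (-4)(1−p) = 9p − 4.
Setting these equal: −6p + 3 = 9p − 4 ⇒ −15p = -7 ⇒ p = 7/15, and the value is (-6)·(7/15) + 3 = 1/5.
For General C: with q = P(b1), equating a1's and a4's payoffs gives −8q + 5 = 7q − 4 ⇒ q = 3/5.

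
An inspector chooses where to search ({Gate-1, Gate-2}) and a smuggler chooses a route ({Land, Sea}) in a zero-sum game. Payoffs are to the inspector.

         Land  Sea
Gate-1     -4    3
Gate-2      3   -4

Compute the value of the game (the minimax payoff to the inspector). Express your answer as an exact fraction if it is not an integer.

Row minima: Gate-1 → -4, Gate-2 → -4; maximin = -4.
Column maxima: Land → 3, Sea → 3; minimax = 3.
-4 ≠ 3, so there is no saddle point; optimal play is mixed.
Let the inspector play Gate-1 with probability p. Expected payoff against Land: (-4)p + 3(1−p) = −7p + 3; against Sea: 3p + (-4)(1−p) = 7p − 4.
Setting these equal: −7p + 3 = 7p − 4 ⇒ −14p = -7 ⇒ p = 1/2, and the value is (-7)·(1/2) + 3 = -1/2.
For the smuggler: with q = P(Land), equating Gate-1's and Gate-2's payoffs gives −7q + 3 = 7q − 4 ⇒ q = 1/2.

-1/2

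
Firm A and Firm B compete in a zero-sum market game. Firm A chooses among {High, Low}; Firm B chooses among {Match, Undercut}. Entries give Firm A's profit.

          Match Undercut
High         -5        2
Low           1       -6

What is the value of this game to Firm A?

Row minima: High → -5, Low → -6; maximin = -5.
Column maxima: Match → 1, Undercut → 2; minimax = 1.
-5 ≠ 1, so there is no saddle point; optimal play is mixed.
Let Firm A play High with probability p. Expected payoff against Match: (-5)p + 1(1−p) = −6p + 1; against Undercut: 2p + (-6)(1−p) = 8p − 6.
Setting these equal: −6p + 1 = 8p − 6 ⇒ −14p = -7 ⇒ p = 1/2, and the value is (-6)·(1/2) + 1 = -2.
For Firm B: with q = P(Match), equating High's and Low's payoffs gives −7q + 2 = 7q − 6 ⇒ q = 4/7.

-2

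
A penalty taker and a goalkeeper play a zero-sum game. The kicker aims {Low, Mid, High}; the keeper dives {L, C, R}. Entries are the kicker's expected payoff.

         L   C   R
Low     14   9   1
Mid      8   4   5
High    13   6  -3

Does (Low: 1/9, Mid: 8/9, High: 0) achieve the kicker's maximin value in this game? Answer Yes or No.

Yes

Against L this mix gives (1/9)·14 + (8/9)·8 = 26/3.
Against C this mix gives (1/9)·9 + (8/9)·4 = 41/9.
Against R this mix gives (1/9)·1 + (8/9)·5 = 41/9.
All of the keeper's active replies (C, R) yield 41/9, and no column does worse for the kicker. The mix makes the keeper indifferent and guarantees 41/9, so it is optimal.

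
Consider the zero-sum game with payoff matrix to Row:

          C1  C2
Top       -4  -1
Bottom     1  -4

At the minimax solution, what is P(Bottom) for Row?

3/8

Row minima: Top → -4, Bottom → -4; maximin = -4.
Column maxima: C1 → 1, C2 → -1; minimax = -1.
-4 ≠ -1, so there is no saddle point; optimal play is mixed.
Let Row play Top with probability p. Expected payoff against C1: (-4)p + 1(1−p) = −5p + 1; against C2: (-1)p + (-4)(1−p) = 3p − 4.
Setting these equal: −5p + 1 = 3p − 4 ⇒ −8p = -5 ⇒ p = 5/8, and the value is (-5)·(5/8) + 1 = -17/8.
For Column: with q = P(C1), equating Top's and Bottom's payoffs gives −3q − 1 = 5q − 4 ⇒ q = 3/8.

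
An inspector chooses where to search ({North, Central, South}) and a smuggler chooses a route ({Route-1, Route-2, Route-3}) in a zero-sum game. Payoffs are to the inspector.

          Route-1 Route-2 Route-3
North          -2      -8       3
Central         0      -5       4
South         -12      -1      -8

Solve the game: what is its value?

-15/4

Row minima: North → -8, Central → -5, South → -12; maximin = -5.
Column maxima: Route-1 → 0, Route-2 → -1, Route-3 → 4; minimax = -1.
-5 ≠ -1, so there is no saddle point; optimal play is mixed.
North is strictly dominated by Central, so the inspector never plays it.
Route-3 is strictly dominated by Route-1 (it gives the inspector strictly more in every row), so the smuggler never plays it.
On the remaining 2×2 (Central, South vs Route-1, Route-2):
Let the inspector play Central with probability p. Expected payoff against Route-1: 0p + (-12)(1−p) = 12p − 12; against Route-2: (-5)p + (-1)(1−p) = −4p − 1.
Setting these equal: 12p − 12 = −4p − 1 ⇒ 16p = 11 ⇒ p = 11/16, and the value is (12)·(11/16) − 12 = -15/4.
For the smuggler: with q = P(Route-1), equating Central's and South's payoffs gives 5q − 5 = −11q − 1 ⇒ q = 1/4.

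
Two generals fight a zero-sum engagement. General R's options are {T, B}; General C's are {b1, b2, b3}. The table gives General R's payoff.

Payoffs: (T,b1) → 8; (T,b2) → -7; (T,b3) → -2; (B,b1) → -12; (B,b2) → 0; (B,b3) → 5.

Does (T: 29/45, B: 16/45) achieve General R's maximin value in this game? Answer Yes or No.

Against b1 this mix gives (29/45)·8 + (16/45)·(-12) = 8/9.
Against b2 this mix gives (29/45)·(-7) + (16/45)·0 = -203/45.
Against b3 this mix gives (29/45)·(-2) + (16/45)·5 = 22/45.
General C will play b2, holding General R to -203/45. Shifting weight toward the row that does better against b2 would raise this floor (the equalizing mix achieves -28/9 against both b2 and b1), so the proposed strategy is not optimal.

No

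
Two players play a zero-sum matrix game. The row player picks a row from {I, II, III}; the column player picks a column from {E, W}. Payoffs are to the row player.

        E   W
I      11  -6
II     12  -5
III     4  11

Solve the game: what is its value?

19/3

Row minima: I → -6, II → -5, III → 4; maximin = 4.
Column maxima: E → 12, W → 11; minimax = 11.
4 ≠ 11, so there is no saddle point; optimal play is mixed.
I is strictly dominated by II, so the row player never plays it.
On the remaining 2×2 (II, III vs E, W):
Let the row player play II with probability p. Expected payoff against E: 12p + 4(1−p) = 8p + 4; against W: (-5)p + 11(1−p) = −16p + 11.
Setting these equal: 8p + 4 = −16p + 11 ⇒ 24p = 7 ⇒ p = 7/24, and the value is (8)·(7/24) + 4 = 19/3.
For the column player: with q = P(E), equating II's and III's payoffs gives 17q − 5 = −7q + 11 ⇒ q = 2/3.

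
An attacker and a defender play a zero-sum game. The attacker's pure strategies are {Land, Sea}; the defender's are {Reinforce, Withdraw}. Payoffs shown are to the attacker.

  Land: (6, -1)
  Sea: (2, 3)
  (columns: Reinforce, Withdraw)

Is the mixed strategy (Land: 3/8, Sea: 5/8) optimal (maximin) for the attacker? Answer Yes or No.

Against Reinforce this mix gives (3/8)·6 + (5/8)·2 = 7/2.
Against Withdraw this mix gives (3/8)·(-1) + (5/8)·3 = 3/2.
The defender will play Withdraw, holding the attacker to 3/2. Shifting weight toward the row that does better against Withdraw would raise this floor (the equalizing mix achieves 5/2 against both Withdraw and Reinforce), so the proposed strategy is not optimal.

No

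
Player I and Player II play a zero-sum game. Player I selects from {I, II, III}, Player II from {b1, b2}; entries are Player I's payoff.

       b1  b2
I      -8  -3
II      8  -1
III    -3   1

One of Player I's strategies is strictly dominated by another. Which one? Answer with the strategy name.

II gives a strictly higher payoff than I against every column: 8 > -8, -1 > -3.
So I is strictly dominated and Player I never plays it.

I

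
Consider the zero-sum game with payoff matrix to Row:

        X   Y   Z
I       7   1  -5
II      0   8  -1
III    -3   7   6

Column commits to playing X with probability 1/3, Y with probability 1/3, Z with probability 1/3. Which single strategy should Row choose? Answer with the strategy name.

III

Expected payoff of I: (1/3)·7 + (1/3)·1 + (1/3)·(-5) = 1.
Expected payoff of II: (1/3)·0 + (1/3)·8 + (1/3)·(-1) = 7/3.
Expected payoff of III: (1/3)·(-3) + (1/3)·7 + (1/3)·6 = 10/3.
The largest is 10/3, so Row's best response is III.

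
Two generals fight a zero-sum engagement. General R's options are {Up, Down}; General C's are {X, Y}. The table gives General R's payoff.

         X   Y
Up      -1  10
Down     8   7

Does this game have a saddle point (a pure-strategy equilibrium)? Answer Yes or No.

No

Row minima: Up → -1, Down → 7; maximin = 7.
Column maxima: X → 8, Y → 10; minimax = 8.
7 ≠ 8, so no pure-strategy equilibrium exists.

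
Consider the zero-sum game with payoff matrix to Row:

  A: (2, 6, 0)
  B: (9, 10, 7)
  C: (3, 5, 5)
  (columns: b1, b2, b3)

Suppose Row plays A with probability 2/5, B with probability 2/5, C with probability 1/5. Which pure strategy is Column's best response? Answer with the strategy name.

b3

If Column plays b1, Row's expected payoff is (2/5)·2 + (2/5)·9 + (1/5)·3 = 5.
If Column plays b2, Row's expected payoff is (2/5)·6 + (2/5)·10 + (1/5)·5 = 37/5.
If Column plays b3, Row's expected payoff is (2/5)·0 + (2/5)·7 + (1/5)·5 = 19/5.
Column minimizes Row's payoff; the smallest is 19/5, so the best response is b3.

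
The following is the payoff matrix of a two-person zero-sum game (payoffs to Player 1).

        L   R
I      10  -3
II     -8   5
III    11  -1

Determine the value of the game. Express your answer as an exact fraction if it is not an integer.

Row minima: I → -3, II → -8, III → -1; maximin = -1.
Column maxima: L → 11, R → 5; minimax = 5.
-1 ≠ 5, so there is no saddle point; optimal play is mixed.
I is strictly dominated by III, so Player 1 never plays it.
On the remaining 2×2 (II, III vs L, R):
Let Player 1 play II with probability p. Expected payoff against L: (-8)p + 11(1−p) = −19p + 11; against R: 5p + (-1)(1−p) = 6p − 1.
Setting these equal: −19p + 11 = 6p − 1 ⇒ −25p = -12 ⇒ p = 12/25, and the value is (-19)·(12/25) + 11 = 47/25.
For Player 2: with q = P(L), equating II's and III's payoffs gives −13q + 5 = 12q − 1 ⇒ q = 6/25.

47/25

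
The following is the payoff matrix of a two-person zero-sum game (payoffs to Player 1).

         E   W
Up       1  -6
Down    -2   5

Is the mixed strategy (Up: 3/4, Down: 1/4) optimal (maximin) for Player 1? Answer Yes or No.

Against E this mix gives (3/4)·1 + (1/4)·(-2) = 1/4.
Against W this mix gives (3/4)·(-6) + (1/4)·5 = -13/4.
Player 2 will play W, holding Player 1 to -13/4. Shifting weight toward the row that does better against W would raise this floor (the equalizing mix achieves -1/2 against both W and E), so the proposed strategy is not optimal.

No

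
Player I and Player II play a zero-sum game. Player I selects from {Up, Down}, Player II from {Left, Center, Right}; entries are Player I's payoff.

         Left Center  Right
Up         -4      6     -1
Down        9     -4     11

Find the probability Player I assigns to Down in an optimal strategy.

10/23

Row minima: Up → -4, Down → -4; maximin = -4.
Column maxima: Left → 9, Center → 6, Right → 11; minimax = 6.
-4 ≠ 6, so there is no saddle point; optimal play is mixed.
Right is strictly dominated by Left (it gives Player I strictly more in every row), so Player II never plays it.
On the remaining 2×2 (Up, Down vs Left, Center):
Let Player I play Up with probability p. Expected payoff against Left: (-4)p + 9(1−p) = −13p + 9; against Center: 6p + (-4)(1−p) = 10p − 4.
Setting these equal: −13p + 9 = 10p − 4 ⇒ −23p = -13 ⇒ p = 13/23, and the value is (-13)·(13/23) + 9 = 38/23.
For Player II: with q = P(Left), equating Up's and Down's payoffs gives −10q + 6 = 13q − 4 ⇒ q = 10/23.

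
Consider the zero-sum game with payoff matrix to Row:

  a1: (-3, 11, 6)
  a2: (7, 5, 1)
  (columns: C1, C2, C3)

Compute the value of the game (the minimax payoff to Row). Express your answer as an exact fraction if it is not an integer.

3

Row minima: a1 → -3, a2 → 1; maximin = 1.
Column maxima: C1 → 7, C2 → 11, C3 → 6; minimax = 6.
1 ≠ 6, so there is no saddle point; optimal play is mixed.
C2 is strictly dominated by C3 (it gives Row strictly more in every row), so Column never plays it.
On the remaining 2×2 (a1, a2 vs C1, C3):
Let Row play a1 with probability p. Expected payoff against C1: (-3)p + 7(1−p) = −10p + 7; against C3: 6p + 1(1−p) = 5p + 1.
Setting these equal: −10p + 7 = 5p + 1 ⇒ −15p = -6 ⇒ p = 2/5, and the value is (-10)·(2/5) + 7 = 3.
For Column: with q = P(C1), equating a1's and a2's payoffs gives −9q + 6 = 6q + 1 ⇒ q = 1/3.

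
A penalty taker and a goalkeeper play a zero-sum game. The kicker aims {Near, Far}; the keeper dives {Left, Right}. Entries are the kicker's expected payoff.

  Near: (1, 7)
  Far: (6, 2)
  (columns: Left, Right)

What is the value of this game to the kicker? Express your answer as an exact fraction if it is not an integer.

Row minima: Near → 1, Far → 2; maximin = 2.
Column maxima: Left → 6, Right → 7; minimax = 6.
2 ≠ 6, so there is no saddle point; optimal play is mixed.
Let the kicker play Near with probability p. Expected payoff against Left: 1p + 6(1−p) = −5p + 6; against Right: 7p + 2(1−p) = 5p + 2.
Setting these equal: −5p + 6 = 5p + 2 ⇒ −10p = -4 ⇒ p = 2/5, and the value is (-5)·(2/5) + 6 = 4.
For the keeper: with q = P(Left), equating Near's and Far's payoffs gives −6q + 7 = 4q + 2 ⇒ q = 1/2.

4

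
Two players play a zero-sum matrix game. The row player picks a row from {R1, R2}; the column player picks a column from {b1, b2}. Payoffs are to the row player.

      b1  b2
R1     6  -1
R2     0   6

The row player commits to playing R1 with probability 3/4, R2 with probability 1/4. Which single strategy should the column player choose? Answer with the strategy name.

If the column player plays b1, the row player's expected payoff is (3/4)·6 + (1/4)·0 = 9/2.
If the column player plays b2, the row player's expected payoff is (3/4)·(-1) + (1/4)·6 = 3/4.
The column player minimizes the row player's payoff; the smallest is 3/4, so the best response is b2.

b2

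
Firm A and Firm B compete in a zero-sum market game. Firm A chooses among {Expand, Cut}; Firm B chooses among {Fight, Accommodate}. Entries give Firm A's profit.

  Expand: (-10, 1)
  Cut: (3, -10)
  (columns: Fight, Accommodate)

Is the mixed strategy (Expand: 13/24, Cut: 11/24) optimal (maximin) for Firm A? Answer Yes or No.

Against Fight this mix gives (13/24)·(-10) + (11/24)·3 = -97/24.
Against Accommodate this mix gives (13/24)·1 + (11/24)·(-10) = -97/24.
All of Firm B's active replies (Fight, Accommodate) yield -97/24, and no column does worse for Firm A. The mix makes Firm B indifferent and guarantees -97/24, so it is optimal.

Yes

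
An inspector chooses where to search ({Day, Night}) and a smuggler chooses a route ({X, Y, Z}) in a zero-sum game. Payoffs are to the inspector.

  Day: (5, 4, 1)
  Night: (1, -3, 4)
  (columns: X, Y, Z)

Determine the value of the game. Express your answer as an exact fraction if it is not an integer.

Row minima: Day → 1, Night → -3; maximin = 1.
Column maxima: X → 5, Y → 4, Z → 4; minimax = 4.
1 ≠ 4, so there is no saddle point; optimal play is mixed.
X is strictly dominated by Y (it gives the inspector strictly more in every row), so the smuggler never plays it.
On the remaining 2×2 (Day, Night vs Y, Z):
Let the inspector play Day with probability p. Expected payoff against Y: 4p + (-3)(1−p) = 7p − 3; against Z: 1p + 4(1−p) = −3p + 4.
Setting these equal: 7p − 3 = −3p + 4 ⇒ 10p = 7 ⇒ p = 7/10, and the value is (7)·(7/10) − 3 = 19/10.
For the smuggler: with q = P(Y), equating Day's and Night's payoffs gives 3q + 1 = −7q + 4 ⇒ q = 3/10.

19/10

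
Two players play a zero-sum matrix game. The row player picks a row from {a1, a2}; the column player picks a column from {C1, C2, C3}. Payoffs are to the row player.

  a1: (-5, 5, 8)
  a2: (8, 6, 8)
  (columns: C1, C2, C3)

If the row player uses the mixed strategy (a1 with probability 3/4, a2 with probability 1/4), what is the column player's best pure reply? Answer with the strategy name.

If the column player plays C1, the row player's expected payoff is (3/4)·(-5) + (1/4)·8 = -7/4.
If the column player plays C2, the row player's expected payoff is (3/4)·5 + (1/4)·6 = 21/4.
If the column player plays C3, the row player's expected payoff is (3/4)·8 + (1/4)·8 = 8.
The column player minimizes the row player's payoff; the smallest is -7/4, so the best response is C1.

C1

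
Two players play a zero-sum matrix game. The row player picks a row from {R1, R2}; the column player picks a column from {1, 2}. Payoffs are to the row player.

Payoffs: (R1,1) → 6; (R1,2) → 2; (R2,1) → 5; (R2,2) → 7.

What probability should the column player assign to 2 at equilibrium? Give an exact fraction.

Row minima: R1 → 2, R2 → 5; maximin = 5.
Column maxima: 1 → 6, 2 → 7; minimax = 6.
5 ≠ 6, so there is no saddle point; optimal play is mixed.
Let the row player play R1 with probability p. Expected payoff against 1: 6p + 5(1−p) = p + 5; against 2: 2p + 7(1−p) = −5p + 7.
Setting these equal: p + 5 = −5p + 7 ⇒ 6p = 2 ⇒ p = 1/3, and the value is (1)·(1/3) + 5 = 16/3.
For the column player: with q = P(1), equating R1's and R2's payoffs gives 4q + 2 = −2q + 7 ⇒ q = 5/6.

1/6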